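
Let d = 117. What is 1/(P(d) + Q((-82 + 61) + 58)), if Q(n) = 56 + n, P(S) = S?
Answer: 1/210 ≈ 0.0047619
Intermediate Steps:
1/(P(d) + Q((-82 + 61) + 58)) = 1/(117 + (56 + ((-82 + 61) + 58))) = 1/(117 + (56 + (-21 + 58))) = 1/(117 + (56 + 37)) = 1/(117 + 93) = 1/210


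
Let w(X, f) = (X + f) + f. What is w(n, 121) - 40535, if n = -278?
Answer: -40571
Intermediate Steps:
w(X, f) = X + 2*f
w(n, 121) - 40535 = (-278 + 2*121) - 40535 = (-278 + 242) - 40535 = -36 - 40535 = -40571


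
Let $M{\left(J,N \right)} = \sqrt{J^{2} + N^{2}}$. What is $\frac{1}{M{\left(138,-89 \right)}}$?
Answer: $\frac{\sqrt{26965}}{26965} \approx 0.0060898$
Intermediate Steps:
$\frac{1}{M{\left(138,-89 \right)}} = \frac{1}{\sqrt{138^{2} + \left(-89\right)^{2}}} = \frac{1}{\sqrt{19044 + 7921}} = \frac{1}{\sqrt{26965}} = \frac{\sqrt{26965}}{26965}$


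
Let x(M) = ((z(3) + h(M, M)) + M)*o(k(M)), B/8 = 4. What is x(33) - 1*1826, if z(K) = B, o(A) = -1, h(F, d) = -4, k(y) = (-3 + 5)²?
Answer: -1887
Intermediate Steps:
k(y) = 4 (k(y) = 2² = 4)
B = 32 (B = 8*4 = 32)
z(K) = 32
x(M) = -28 - M (x(M) = ((32 - 4) + M)*(-1) = (28 + M)*(-1) = -28 - M)
x(33) - 1*1826 = (-28 - 1*33) - 1*1826 = (-28 - 33) - 1826 = -61 - 1826 = -1887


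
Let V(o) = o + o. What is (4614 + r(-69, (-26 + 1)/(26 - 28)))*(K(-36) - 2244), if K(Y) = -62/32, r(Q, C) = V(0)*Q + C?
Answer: -332506555/32 ≈ -1.0391e+7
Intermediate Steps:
V(o) = 2*o
r(Q, C) = C (r(Q, C) = (2*0)*Q + C = 0*Q + C = 0 + C = C)
K(Y) = -31/16 (K(Y) = -62*1/32 = -31/16)
(4614 + r(-69, (-26 + 1)/(26 - 28)))*(K(-36) - 2244) = (4614 + (-26 + 1)/(26 - 28))*(-31/16 - 2244) = (4614 - 25/(-2))*(-35935/16) = (4614 - 25*(-½))*(-35935/16) = (4614 + 25/2)*(-35935/16) = (9253/2)*(-35935/16) = -332506555/32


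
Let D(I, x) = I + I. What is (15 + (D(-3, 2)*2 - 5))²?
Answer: 4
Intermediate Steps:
D(I, x) = 2*I
(15 + (D(-3, 2)*2 - 5))² = (15 + ((2*(-3))*2 - 5))² = (15 + (-6*2 - 5))² = (15 + (-12 - 5))² = (15 - 17)² = (-2)² = 4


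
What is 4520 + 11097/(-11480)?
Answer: 51878503/11480 ≈ 4519.0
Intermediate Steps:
4520 + 11097/(-11480) = 4520 + 11097*(-1/11480) = 4520 - 11097/11480 = 51878503/11480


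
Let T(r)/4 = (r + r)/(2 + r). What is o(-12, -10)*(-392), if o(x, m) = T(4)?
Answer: -6272/3 ≈ -2090.7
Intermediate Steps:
T(r) = 8*r/(2 + r) (T(r) = 4*((r + r)/(2 + r)) = 4*((2*r)/(2 + r)) = 4*(2*r/(2 + r)) = 8*r/(2 + r))
o(x, m) = 16/3 (o(x, m) = 8*4/(2 + 4) = 8*4/6 = 8*4*(⅙) = 16/3)
o(-12, -10)*(-392) = (16/3)*(-392) = -6272/3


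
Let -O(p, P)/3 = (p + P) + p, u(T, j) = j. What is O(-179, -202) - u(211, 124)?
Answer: 1556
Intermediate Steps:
O(p, P) = -6*p - 3*P (O(p, P) = -3*((p + P) + p) = -3*((P + p) + p) = -3*(P + 2*p) = -6*p - 3*P)
O(-179, -202) - u(211, 124) = (-6*(-179) - 3*(-202)) - 1*124 = (1074 + 606) - 124 = 1680 - 124 = 1556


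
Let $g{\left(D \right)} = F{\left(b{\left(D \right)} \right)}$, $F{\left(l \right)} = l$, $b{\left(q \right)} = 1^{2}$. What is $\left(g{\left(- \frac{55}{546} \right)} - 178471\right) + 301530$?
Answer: $123060$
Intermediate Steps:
$b{\left(q \right)} = 1$
$g{\left(D \right)} = 1$
$\left(g{\left(- \frac{55}{546} \right)} - 178471\right) + 301530 = \left(1 - 178471\right) + 301530 = -178470 + 301530 = 123060$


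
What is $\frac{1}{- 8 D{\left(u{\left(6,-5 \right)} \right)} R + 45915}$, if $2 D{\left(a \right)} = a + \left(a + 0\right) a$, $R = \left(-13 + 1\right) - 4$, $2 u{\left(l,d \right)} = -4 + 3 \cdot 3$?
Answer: $\frac{1}{46475} \approx 2.1517 \cdot 10^{-5}$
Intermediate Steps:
$u{\left(l,d \right)} = \frac{5}{2}$ ($u{\left(l,d \right)} = \frac{-4 + 3 \cdot 3}{2} = \frac{-4 + 9}{2} = \frac{1}{2} \cdot 5 = \frac{5}{2}$)
$R = -16$ ($R = -12 - 4 = -16$)
$D{\left(a \right)} = \frac{a}{2} + \frac{a^{2}}{2}$ ($D{\left(a \right)} = \frac{a + \left(a + 0\right) a}{2} = \frac{a + a a}{2} = \frac{a + a^{2}}{2} = \frac{a}{2} + \frac{a^{2}}{2}$)
$\frac{1}{- 8 D{\left(u{\left(6,-5 \right)} \right)} R + 45915} = \frac{1}{- 8 \cdot \frac{1}{2} \cdot \frac{5}{2} \left(1 + \frac{5}{2}\right) \left(-16\right) + 45915} = \frac{1}{- 8 \cdot \frac{1}{2} \cdot \frac{5}{2} \cdot \frac{7}{2} \left(-16\right) + 45915} = \frac{1}{\left(-8\right) \frac{35}{8} \left(-16\right) + 45915} = \frac{1}{\left(-35\right) \left(-16\right) + 45915} = \frac{1}{560 + 45915} = \frac{1}{46475}$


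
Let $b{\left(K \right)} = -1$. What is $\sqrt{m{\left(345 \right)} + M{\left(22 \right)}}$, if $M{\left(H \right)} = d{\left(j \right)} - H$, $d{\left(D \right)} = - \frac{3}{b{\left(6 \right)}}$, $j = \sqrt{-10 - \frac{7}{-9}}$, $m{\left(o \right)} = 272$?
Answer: $\sqrt{253} \approx 15.906$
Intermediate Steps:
$j = \frac{i \sqrt{83}}{3}$ ($j = \sqrt{-10 - - \frac{7}{9}} = \sqrt{-10 + \frac{7}{9}} = \sqrt{- \frac{83}{9}} = \frac{i \sqrt{83}}{3} \approx 3.0368 i$)
$d{\left(D \right)} = 3$ ($d{\left(D \right)} = - \frac{3}{-1} = \left(-3\right) \left(-1\right) = 3$)
$M{\left(H \right)} = 3 - H$
$\sqrt{m{\left(345 \right)} + M{\left(22 \right)}} = \sqrt{272 + \left(3 - 22\right)} = \sqrt{272 - 19} = \sqrt{253}$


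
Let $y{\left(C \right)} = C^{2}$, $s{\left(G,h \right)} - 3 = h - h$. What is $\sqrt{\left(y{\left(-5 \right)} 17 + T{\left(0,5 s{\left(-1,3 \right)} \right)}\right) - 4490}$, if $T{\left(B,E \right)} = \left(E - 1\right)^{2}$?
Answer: $i \sqrt{3869} \approx 62.201 i$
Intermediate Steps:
$s{\left(G,h \right)} = 3$ ($s{\left(G,h \right)} = 3 + \left(h - h\right) = 3 + 0 = 3$)
$T{\left(B,E \right)} = \left(-1 + E\right)^{2}$
$\sqrt{\left(y{\left(-5 \right)} 17 + T{\left(0,5 s{\left(-1,3 \right)} \right)}\right) - 4490} = \sqrt{\left(\left(-5\right)^{2} \cdot 17 + \left(-1 + 5 \cdot 3\right)^{2}\right) - 4490} = \sqrt{\left(25 \cdot 17 + \left(-1 + 15\right)^{2}\right) - 4490} = \sqrt{\left(425 + 14^{2}\right) - 4490} = \sqrt{\left(425 + 196\right) - 4490} = \sqrt{621 - 4490} = \sqrt{-3869} = i \sqrt{3869}$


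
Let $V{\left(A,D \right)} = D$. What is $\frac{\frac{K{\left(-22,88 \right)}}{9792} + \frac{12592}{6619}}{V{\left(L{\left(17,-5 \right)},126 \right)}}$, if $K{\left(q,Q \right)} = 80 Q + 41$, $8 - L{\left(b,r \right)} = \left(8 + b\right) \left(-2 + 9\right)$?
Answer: $\frac{170170003}{8166469248} \approx 0.020838$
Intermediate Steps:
$L{\left(b,r \right)} = -48 - 7 b$ ($L{\left(b,r \right)} = 8 - \left(8 + b\right) \left(-2 + 9\right) = 8 - \left(8 + b\right) 7 = 8 - \left(56 + 7 b\right) = -48 - 7 b$)
$K{\left(q,Q \right)} = 41 + 80 Q$
$\frac{\frac{K{\left(-22,88 \right)}}{9792} + \frac{12592}{6619}}{V{\left(L{\left(17,-5 \right)},126 \right)}} = \frac{\frac{41 + 80 \cdot 88}{9792} + \frac{12592}{6619}}{126} = \left(\left(41 + 7040\right) \frac{1}{9792} + 12592 \cdot \frac{1}{6619}\right) \frac{1}{126} = \left(7081 \cdot \frac{1}{9792} + \frac{12592}{6619}\right) \frac{1}{126} = \left(\frac{7081}{9792} + \frac{12592}{6619}\right) \frac{1}{126} = \frac{170170003}{64813248} \cdot \frac{1}{126} = \frac{170170003}{8166469248}$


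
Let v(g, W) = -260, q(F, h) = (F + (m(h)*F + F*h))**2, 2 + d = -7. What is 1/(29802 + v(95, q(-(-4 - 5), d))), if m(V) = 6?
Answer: 1/29542 ≈ 3.3850e-5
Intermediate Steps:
d = -9 (d = -2 - 7 = -9)
q(F, h) = (7*F + F*h)**2 (q(F, h) = (F + (6*F + F*h))**2 = (7*F + F*h)**2)
1/(29802 + v(95, q(-(-4 - 5), d))) = 1/(29802 - 260) = 1/29542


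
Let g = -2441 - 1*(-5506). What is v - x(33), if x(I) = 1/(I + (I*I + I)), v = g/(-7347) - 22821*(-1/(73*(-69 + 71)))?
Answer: 21459575097/137658290 ≈ 155.89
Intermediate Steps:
g = 3065 (g = -2441 + 5506 = 3065)
v = 167218397/1072662 (v = 3065/(-7347) - 22821*(-1/(73*(-69 + 71))) = 3065*(-1/7347) - 22821/((-73*2)) = -3065/7347 - 22821/(-146) = -3065/7347 - 22821*(-1/146) = -3065/7347 + 22821/146 = 167218397/1072662 ≈ 155.89)
x(I) = 1/(I² + 2*I) (x(I) = 1/(I + (I² + I)) = 1/(I + (I + I²)) = 1/(I² + 2*I))
v - x(33) = 167218397/1072662 - 1/(33*(2 + 33)) = 167218397/1072662 - 1/(33*35) = 167218397/1072662 - 1*1/1155 = 167218397/1072662 - 1/1155 = 21459575097/137658290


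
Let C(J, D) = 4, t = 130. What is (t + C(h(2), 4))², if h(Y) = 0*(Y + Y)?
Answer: 17956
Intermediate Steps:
h(Y) = 0 (h(Y) = 0*(2*Y) = 0)
(t + C(h(2), 4))² = (130 + 4)² = 134² = 17956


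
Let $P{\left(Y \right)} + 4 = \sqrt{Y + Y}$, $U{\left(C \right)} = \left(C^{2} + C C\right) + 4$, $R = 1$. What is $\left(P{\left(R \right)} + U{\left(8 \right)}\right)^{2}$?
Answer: $\left(128 + \sqrt{2}\right)^{2} \approx 16748.0$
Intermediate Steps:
$U{\left(C \right)} = 4 + 2 C^{2}$ ($U{\left(C \right)} = \left(C^{2} + C^{2}\right) + 4 = 2 C^{2} + 4 = 4 + 2 C^{2}$)
$P{\left(Y \right)} = -4 + \sqrt{2} \sqrt{Y}$ ($P{\left(Y \right)} = -4 + \sqrt{Y + Y} = -4 + \sqrt{2 Y} = -4 + \sqrt{2} \sqrt{Y}$)
$\left(P{\left(R \right)} + U{\left(8 \right)}\right)^{2} = \left(\left(-4 + \sqrt{2} \sqrt{1}\right) + \left(4 + 2 \cdot 8^{2}\right)\right)^{2} = \left(\left(-4 + \sqrt{2} \cdot 1\right) + \left(4 + 2 \cdot 64\right)\right)^{2} = \left(\left(-4 + \sqrt{2}\right) + \left(4 + 128\right)\right)^{2} = \left(\left(-4 + \sqrt{2}\right) + 132\right)^{2} = \left(128 + \sqrt{2}\right)^{2}$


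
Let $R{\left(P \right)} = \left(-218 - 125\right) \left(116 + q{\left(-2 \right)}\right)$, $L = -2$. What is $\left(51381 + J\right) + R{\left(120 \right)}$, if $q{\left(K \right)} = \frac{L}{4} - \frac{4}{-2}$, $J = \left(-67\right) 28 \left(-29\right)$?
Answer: $\frac{130965}{2} \approx 65483.0$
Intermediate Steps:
$J = 54404$ ($J = \left(-1876\right) \left(-29\right) = 54404$)
$q{\left(K \right)} = \frac{3}{2}$ ($q{\left(K \right)} = - \frac{2}{4} - \frac{4}{-2} = \left(-2\right) \frac{1}{4} - -2 = - \frac{1}{2} + 2 = \frac{3}{2}$)
$R{\left(P \right)} = - \frac{80605}{2}$ ($R{\left(P \right)} = \left(-218 - 125\right) \left(116 + \frac{3}{2}\right) = \left(-343\right) \frac{235}{2} = - \frac{80605}{2}$)
$\left(51381 + J\right) + R{\left(120 \right)} = \left(51381 + 54404\right) - \frac{80605}{2} = 105785 - \frac{80605}{2} = \frac{130965}{2}$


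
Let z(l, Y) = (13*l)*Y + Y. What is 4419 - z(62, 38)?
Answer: -26247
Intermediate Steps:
z(l, Y) = Y + 13*Y*l (z(l, Y) = 13*Y*l + Y = Y + 13*Y*l)
4419 - z(62, 38) = 4419 - 38*(1 + 13*62) = 4419 - 38*(1 + 806) = 4419 - 38*807 = 4419 - 1*30666 = 4419 - 30666 = -26247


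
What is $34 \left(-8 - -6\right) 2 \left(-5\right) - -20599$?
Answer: $21279$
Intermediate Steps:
$34 \left(-8 - -6\right) 2 \left(-5\right) - -20599 = 34 \left(-8 + 6\right) \left(-10\right) + 20599 = 34 \left(-2\right) \left(-10\right) + 20599 = \left(-68\right) \left(-10\right) + 20599 = 680 + 20599 = 21279$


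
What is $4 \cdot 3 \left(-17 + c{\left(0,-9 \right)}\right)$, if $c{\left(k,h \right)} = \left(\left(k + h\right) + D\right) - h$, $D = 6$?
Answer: $-132$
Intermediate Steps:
$c{\left(k,h \right)} = 6 + k$ ($c{\left(k,h \right)} = \left(\left(k + h\right) + 6\right) - h = \left(\left(h + k\right) + 6\right) - h = \left(6 + h + k\right) - h = 6 + k$)
$4 \cdot 3 \left(-17 + c{\left(0,-9 \right)}\right) = 4 \cdot 3 \left(-17 + \left(6 + 0\right)\right) = 12 \left(-17 + 6\right) = 12 \left(-11\right) = -132$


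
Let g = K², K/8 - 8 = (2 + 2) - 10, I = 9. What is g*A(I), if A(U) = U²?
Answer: 20736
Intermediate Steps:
K = 16 (K = 64 + 8*((2 + 2) - 10) = 64 + 8*(4 - 10) = 64 + 8*(-6) = 64 - 48 = 16)
g = 256 (g = 16² = 256)
g*A(I) = 256*9² = 256*81 = 20736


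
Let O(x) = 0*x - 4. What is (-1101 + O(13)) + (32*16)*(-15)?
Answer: -8785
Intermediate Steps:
O(x) = -4 (O(x) = 0 - 4 = -4)
(-1101 + O(13)) + (32*16)*(-15) = (-1101 - 4) + (32*16)*(-15) = -1105 + 512*(-15) = -1105 - 7680 = -8785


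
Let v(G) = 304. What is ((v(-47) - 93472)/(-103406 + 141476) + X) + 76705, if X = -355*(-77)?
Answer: 220039424/2115 ≈ 1.0404e+5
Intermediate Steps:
X = 27335
((v(-47) - 93472)/(-103406 + 141476) + X) + 76705 = ((304 - 93472)/(-103406 + 141476) + 27335) + 76705 = (-93168/38070 + 27335) + 76705 = (-93168*1/38070 + 27335) + 76705 = (-5176/2115 + 27335) + 76705 = 57808349/2115 + 76705 = 220039424/2115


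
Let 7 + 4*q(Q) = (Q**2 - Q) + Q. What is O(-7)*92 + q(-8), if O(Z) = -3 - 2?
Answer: -1783/4 ≈ -445.75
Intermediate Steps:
q(Q) = -7/4 + Q**2/4 (q(Q) = -7/4 + ((Q**2 - Q) + Q)/4 = -7/4 + Q**2/4)
O(Z) = -5
O(-7)*92 + q(-8) = -5*92 + (-7/4 + (1/4)*(-8)**2) = -460 + (-7/4 + (1/4)*64) = -460 + (-7/4 + 16) = -460 + 57/4 = -1783/4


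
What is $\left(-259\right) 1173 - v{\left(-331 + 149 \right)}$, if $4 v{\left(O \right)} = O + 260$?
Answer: $- \frac{607653}{2} \approx -3.0383 \cdot 10^{5}$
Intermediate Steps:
$v{\left(O \right)} = 65 + \frac{O}{4}$ ($v{\left(O \right)} = \frac{O + 260}{4} = \frac{260 + O}{4} = 65 + \frac{O}{4}$)
$\left(-259\right) 1173 - v{\left(-331 + 149 \right)} = \left(-259\right) 1173 - \left(65 + \frac{-331 + 149}{4}\right) = -303807 - \left(65 + \frac{1}{4} \left(-182\right)\right) = -303807 - \left(65 - \frac{91}{2}\right) = -303807 - \frac{39}{2} = - \frac{607653}{2}$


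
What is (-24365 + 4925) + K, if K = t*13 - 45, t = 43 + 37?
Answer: -18445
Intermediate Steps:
t = 80
K = 995 (K = 80*13 - 45 = 1040 - 45 = 995)
(-24365 + 4925) + K = (-24365 + 4925) + 995 = -19440 + 995 = -18445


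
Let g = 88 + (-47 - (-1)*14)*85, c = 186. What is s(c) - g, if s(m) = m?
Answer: 2903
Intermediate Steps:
g = -2717 (g = 88 + (-47 - 1*(-14))*85 = 88 + (-47 + 14)*85 = 88 - 33*85 = 88 - 2805 = -2717)
s(c) - g = 186 - 1*(-2717) = 186 + 2717 = 2903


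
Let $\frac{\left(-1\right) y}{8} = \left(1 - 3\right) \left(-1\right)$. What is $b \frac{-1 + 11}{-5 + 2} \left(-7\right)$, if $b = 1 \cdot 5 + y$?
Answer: $- \frac{770}{3} \approx -256.67$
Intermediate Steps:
$y = -16$ ($y = - 8 \left(1 - 3\right) \left(-1\right) = - 8 \left(\left(-2\right) \left(-1\right)\right) = \left(-8\right) 2 = -16$)
$b = -11$ ($b = 1 \cdot 5 - 16 = 5 - 16 = -11$)
$b \frac{-1 + 11}{-5 + 2} \left(-7\right) = - 11 \frac{-1 + 11}{-5 + 2} \left(-7\right) = - 11 \frac{10}{-3} \left(-7\right) = - 11 \cdot 10 \left(- \frac{1}{3}\right) \left(-7\right) = \left(-11\right) \left(- \frac{10}{3}\right) \left(-7\right) = \frac{110}{3} \left(-7\right) = - \frac{770}{3}$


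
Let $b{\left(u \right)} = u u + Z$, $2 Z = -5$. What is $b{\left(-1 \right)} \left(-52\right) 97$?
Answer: $7566$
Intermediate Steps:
$Z = - \frac{5}{2}$ ($Z = \frac{1}{2} \left(-5\right) = - \frac{5}{2} \approx -2.5$)
$b{\left(u \right)} = - \frac{5}{2} + u^{2}$ ($b{\left(u \right)} = u u - \frac{5}{2} = u^{2} - \frac{5}{2} = - \frac{5}{2} + u^{2}$)
$b{\left(-1 \right)} \left(-52\right) 97 = \left(- \frac{5}{2} + \left(-1\right)^{2}\right) \left(-52\right) 97 = \left(- \frac{5}{2} + 1\right) \left(-52\right) 97 = \left(- \frac{3}{2}\right) \left(-52\right) 97 = 78 \cdot 97 = 7566$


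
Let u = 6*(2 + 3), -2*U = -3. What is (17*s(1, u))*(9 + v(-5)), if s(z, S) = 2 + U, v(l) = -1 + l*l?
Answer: 3927/2 ≈ 1963.5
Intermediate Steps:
U = 3/2 (U = -½*(-3) = 3/2 ≈ 1.5000)
u = 30 (u = 6*5 = 30)
v(l) = -1 + l²
s(z, S) = 7/2 (s(z, S) = 2 + 3/2 = 7/2)
(17*s(1, u))*(9 + v(-5)) = (17*(7/2))*(9 + (-1 + (-5)²)) = 119*(9 + (-1 + 25))/2 = 119*(9 + 24)/2 = (119/2)*33 = 3927/2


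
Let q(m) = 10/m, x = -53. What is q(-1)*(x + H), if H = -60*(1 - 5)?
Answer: -1870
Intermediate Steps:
H = 240 (H = -60*(-4) = -10*(-24) = 240)
q(-1)*(x + H) = (10/(-1))*(-53 + 240) = (10*(-1))*187 = -10*187 = -1870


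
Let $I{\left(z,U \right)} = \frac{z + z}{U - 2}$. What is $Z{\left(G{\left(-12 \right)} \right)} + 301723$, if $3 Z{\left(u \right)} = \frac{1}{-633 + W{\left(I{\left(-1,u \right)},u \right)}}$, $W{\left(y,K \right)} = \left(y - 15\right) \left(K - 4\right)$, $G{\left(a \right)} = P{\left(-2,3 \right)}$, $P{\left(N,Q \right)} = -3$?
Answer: $\frac{2402318521}{7962} \approx 3.0172 \cdot 10^{5}$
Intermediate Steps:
$G{\left(a \right)} = -3$
$I{\left(z,U \right)} = \frac{2 z}{-2 + U}$
$W{\left(y,K \right)} = \left(-15 + y\right) \left(-4 + K\right)$
$Z{\left(u \right)} = \frac{1}{3 \left(-573 - 15 u + \frac{8}{-2 + u} - \frac{2 u}{-2 + u}\right)}$ ($Z{\left(u \right)} = \frac{1}{3 \left(-633 + \left(60 - 15 u - 4 \cdot 2 \left(-1\right) \frac{1}{-2 + u} + u 2 \left(-1\right) \frac{1}{-2 + u}\right)\right)} = \frac{1}{3 \left(-633 + \left(60 - 15 u - 4 \left(- \frac{2}{-2 + u}\right) + u \left(- \frac{2}{-2 + u}\right)\right)\right)} = \frac{1}{3 \left(-633 - \left(-60 - \frac{8}{-2 + u} + 15 u + \frac{2 u}{-2 + u}\right)\right)} = \frac{1}{3 \left(-573 - 15 u + \frac{8}{-2 + u} - \frac{2 u}{-2 + u}\right)}$)
$Z{\left(G{\left(-12 \right)} \right)} + 301723 = \frac{2 - -3}{3 \left(-1154 + 15 \left(-3\right)^{2} + 545 \left(-3\right)\right)} + 301723 = \frac{2 + 3}{3 \left(-1154 + 15 \cdot 9 - 1635\right)} + 301723 = \frac{1}{3} \frac{1}{-1154 + 135 - 1635} \cdot 5 + 301723 = \frac{1}{3} \frac{1}{-2654} \cdot 5 + 301723 = \frac{1}{3} \left(- \frac{1}{2654}\right) 5 + 301723 = - \frac{5}{7962} + 301723 = \frac{2402318521}{7962}$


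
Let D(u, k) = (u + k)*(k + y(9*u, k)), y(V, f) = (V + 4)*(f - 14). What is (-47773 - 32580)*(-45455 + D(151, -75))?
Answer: 744911441911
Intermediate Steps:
y(V, f) = (-14 + f)*(4 + V) (y(V, f) = (4 + V)*(-14 + f) = (-14 + f)*(4 + V))
D(u, k) = (k + u)*(-56 - 126*u + 5*k + 9*k*u) (D(u, k) = (u + k)*(k + (-56 - 126*u + 4*k + (9*u)*k)) = (k + u)*(k + (-56 - 126*u + 4*k + 9*k*u)) = (k + u)*(-56 - 126*u + 5*k + 9*k*u))
(-47773 - 32580)*(-45455 + D(151, -75)) = (-47773 - 32580)*(-45455 + (-126*151² - 56*(-75) - 56*151 + 5*(-75)² - 121*(-75)*151 + 9*(-75)*151² + 9*151*(-75)²)) = -80353*(-45455 + (-126*22801 + 4200 - 8456 + 5*5625 + 1370325 + 9*(-75)*22801 + 9*151*5625)) = -80353*(-45455 + (-2872926 + 4200 - 8456 + 28125 + 1370325 - 15390675 + 7644375)) = -80353*(-45455 - 9225032) = -80353*(-9270487) = 744911441911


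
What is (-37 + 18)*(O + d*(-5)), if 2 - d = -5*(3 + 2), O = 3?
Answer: 2508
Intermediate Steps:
d = 27 (d = 2 - (-5)*(3 + 2) = 2 - (-5)*5 = 2 - 1*(-25) = 2 + 25 = 27)
(-37 + 18)*(O + d*(-5)) = (-37 + 18)*(3 + 27*(-5)) = -19*(3 - 135) = -19*(-132) = 2508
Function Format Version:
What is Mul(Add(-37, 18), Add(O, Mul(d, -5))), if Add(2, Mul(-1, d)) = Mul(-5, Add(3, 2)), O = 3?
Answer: 2508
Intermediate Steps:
d = 27 (d = Add(2, Mul(-1, Mul(-5, Add(3, 2)))) = Add(2, Mul(-1, Mul(-5, 5))) = Add(2, Mul(-1, -25)) = Add(2, 25) = 27)
Mul(Add(-37, 18), Add(O, Mul(d, -5))) = Mul(Add(-37, 18), Add(3, Mul(27, -5))) = Mul(-19, Add(3, -135)) = Mul(-19, -132) = 2508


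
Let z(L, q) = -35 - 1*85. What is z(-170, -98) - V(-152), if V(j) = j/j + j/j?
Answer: -122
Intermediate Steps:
V(j) = 2 (V(j) = 1 + 1 = 2)
z(L, q) = -120 (z(L, q) = -35 - 85 = -120)
z(-170, -98) - V(-152) = -120 - 1*2 = -120 - 2 = -122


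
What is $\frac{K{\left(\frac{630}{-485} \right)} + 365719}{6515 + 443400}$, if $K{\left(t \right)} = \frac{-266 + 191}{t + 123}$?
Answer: $\frac{287820368}{354083105} \approx 0.81286$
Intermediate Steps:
$K{\left(t \right)} = - \frac{75}{123 + t}$
$\frac{K{\left(\frac{630}{-485} \right)} + 365719}{6515 + 443400} = \frac{- \frac{75}{123 + \frac{630}{-485}} + 365719}{6515 + 443400} = \frac{- \frac{75}{123 + 630 \left(- \frac{1}{485}\right)} + 365719}{449915} = \left(- \frac{75}{123 - \frac{126}{97}} + 365719\right) \frac{1}{449915} = \left(- \frac{75}{\frac{11805}{97}} + 365719\right) \frac{1}{449915} = \left(\left(-75\right) \frac{97}{11805} + 365719\right) \frac{1}{449915} = \left(- \frac{485}{787} + 365719\right) \frac{1}{449915} = \frac{287820368}{787} \cdot \frac{1}{449915} = \frac{287820368}{354083105}$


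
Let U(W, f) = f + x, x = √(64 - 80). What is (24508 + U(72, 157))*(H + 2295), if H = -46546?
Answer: -1091450915 - 177004*I ≈ -1.0915e+9 - 1.77e+5*I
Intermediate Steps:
x = 4*I (x = √(-16) = 4*I ≈ 4.0*I)
U(W, f) = f + 4*I
(24508 + U(72, 157))*(H + 2295) = (24508 + (157 + 4*I))*(-46546 + 2295) = (24665 + 4*I)*(-44251) = -1091450915 - 177004*I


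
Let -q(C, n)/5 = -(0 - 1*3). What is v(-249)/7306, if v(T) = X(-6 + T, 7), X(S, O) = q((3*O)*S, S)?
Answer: -15/7306 ≈ -0.0020531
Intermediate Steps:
q(C, n) = -15 (q(C, n) = -(-5)*(0 - 1*3) = -(-5)*(0 - 3) = -(-5)*(-3) = -5*3 = -15)
X(S, O) = -15
v(T) = -15
v(-249)/7306 = -15/7306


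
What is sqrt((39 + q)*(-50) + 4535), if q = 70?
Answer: I*sqrt(915) ≈ 30.249*I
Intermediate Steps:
sqrt((39 + q)*(-50) + 4535) = sqrt((39 + 70)*(-50) + 4535) = sqrt(109*(-50) + 4535) = sqrt(-5450 + 4535) = sqrt(-915) = I*sqrt(915)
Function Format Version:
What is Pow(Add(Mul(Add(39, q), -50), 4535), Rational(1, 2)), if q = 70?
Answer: Mul(I, Pow(915, Rational(1, 2))) ≈ Mul(30.249, I)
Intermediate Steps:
Pow(Add(Mul(Add(39, q), -50), 4535), Rational(1, 2)) = Pow(Add(Mul(Add(39, 70), -50), 4535), Rational(1, 2)) = Pow(Add(Mul(109, -50), 4535), Rational(1, 2)) = Pow(Add(-5450, 4535), Rational(1, 2)) = Pow(-915, Rational(1, 2)) = Mul(I, Pow(915, Rational(1, 2)))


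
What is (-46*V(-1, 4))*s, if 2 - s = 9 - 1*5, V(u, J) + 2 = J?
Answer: 184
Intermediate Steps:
V(u, J) = -2 + J
s = -2 (s = 2 - (9 - 1*5) = 2 - (9 - 5) = 2 - 1*4 = 2 - 4 = -2)
(-46*V(-1, 4))*s = -46*(-2 + 4)*(-2) = -46*2*(-2) = -92*(-2) = 184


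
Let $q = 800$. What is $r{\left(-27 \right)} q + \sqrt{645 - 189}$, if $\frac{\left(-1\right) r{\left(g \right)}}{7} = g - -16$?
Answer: $61600 + 2 \sqrt{114} \approx 61621.0$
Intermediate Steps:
$r{\left(g \right)} = -112 - 7 g$ ($r{\left(g \right)} = - 7 \left(g - -16\right) = - 7 \left(g + 16\right) = - 7 \left(16 + g\right) = -112 - 7 g$)
$r{\left(-27 \right)} q + \sqrt{645 - 189} = \left(-112 - -189\right) 800 + \sqrt{645 - 189} = \left(-112 + 189\right) 800 + \sqrt{456} = 77 \cdot 800 + 2 \sqrt{114} = 61600 + 2 \sqrt{114}$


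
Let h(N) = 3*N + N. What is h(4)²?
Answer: 256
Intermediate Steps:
h(N) = 4*N
h(4)² = (4*4)² = 16² = 256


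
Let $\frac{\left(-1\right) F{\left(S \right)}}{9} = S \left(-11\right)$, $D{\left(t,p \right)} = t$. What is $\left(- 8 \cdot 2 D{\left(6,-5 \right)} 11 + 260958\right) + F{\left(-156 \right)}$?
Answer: $244458$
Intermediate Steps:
$F{\left(S \right)} = 99 S$ ($F{\left(S \right)} = - 9 S \left(-11\right) = - 9 \left(- 11 S\right) = 99 S$)
$\left(- 8 \cdot 2 D{\left(6,-5 \right)} 11 + 260958\right) + F{\left(-156 \right)} = \left(- 8 \cdot 2 \cdot 6 \cdot 11 + 260958\right) + 99 \left(-156\right) = \left(\left(-8\right) 12 \cdot 11 + 260958\right) - 15444 = \left(\left(-96\right) 11 + 260958\right) - 15444 = \left(-1056 + 260958\right) - 15444 = 259902 - 15444 = 244458$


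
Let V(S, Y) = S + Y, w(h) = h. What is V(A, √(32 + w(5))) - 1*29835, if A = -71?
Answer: -29906 + √37 ≈ -29900.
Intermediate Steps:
V(A, √(32 + w(5))) - 1*29835 = (-71 + √(32 + 5)) - 1*29835 = (-71 + √37) - 29835 = -29906 + √37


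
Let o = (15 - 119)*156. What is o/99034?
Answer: -48/293 ≈ -0.16382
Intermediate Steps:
o = -16224 (o = -104*156 = -16224)
o/99034 = -16224/99034 = -16224*1/99034 = -48/293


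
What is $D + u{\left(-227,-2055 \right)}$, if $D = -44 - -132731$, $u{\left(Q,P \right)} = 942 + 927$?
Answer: $134556$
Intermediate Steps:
$u{\left(Q,P \right)} = 1869$
$D = 132687$ ($D = -44 + 132731 = 132687$)
$D + u{\left(-227,-2055 \right)} = 132687 + 1869 = 134556$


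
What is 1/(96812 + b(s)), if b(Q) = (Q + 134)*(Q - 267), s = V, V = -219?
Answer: 1/138122 ≈ 7.2400e-6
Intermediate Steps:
s = -219
b(Q) = (-267 + Q)*(134 + Q) (b(Q) = (134 + Q)*(-267 + Q) = (-267 + Q)*(134 + Q))
1/(96812 + b(s)) = 1/(96812 + (-35778 + (-219)² - 133*(-219))) = 1/(96812 + (-35778 + 47961 + 29127)) = 1/(96812 + 41310) = 1/138122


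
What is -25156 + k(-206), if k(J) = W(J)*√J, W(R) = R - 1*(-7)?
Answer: -25156 - 199*I*√206 ≈ -25156.0 - 2856.2*I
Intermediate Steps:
W(R) = 7 + R (W(R) = R + 7 = 7 + R)
k(J) = √J*(7 + J) (k(J) = (7 + J)*√J = √J*(7 + J))
-25156 + k(-206) = -25156 + √(-206)*(7 - 206) = -25156 + (I*√206)*(-199) = -25156 - 199*I*√206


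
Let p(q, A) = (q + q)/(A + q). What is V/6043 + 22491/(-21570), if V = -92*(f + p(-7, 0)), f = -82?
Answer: 7614029/43449170 ≈ 0.17524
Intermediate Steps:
p(q, A) = 2*q/(A + q) (p(q, A) = (2*q)/(A + q) = 2*q/(A + q))
V = 7360 (V = -92*(-82 + 2*(-7)/(0 - 7)) = -92*(-82 + 2*(-7)/(-7)) = -92*(-82 + 2*(-7)*(-1/7)) = -92*(-82 + 2) = -92*(-80) = 7360)
V/6043 + 22491/(-21570) = 7360/6043 + 22491/(-21570) = 7360*(1/6043) + 22491*(-1/21570) = 7360/6043 - 7497/7190 = 7614029/43449170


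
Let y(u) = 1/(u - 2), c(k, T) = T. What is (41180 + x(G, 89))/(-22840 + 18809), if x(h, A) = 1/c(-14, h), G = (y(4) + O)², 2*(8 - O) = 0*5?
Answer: -11901024/1164959 ≈ -10.216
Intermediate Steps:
y(u) = 1/(-2 + u)
O = 8 (O = 8 - 0*5 = 8 - ½*0 = 8 + 0 = 8)
G = 289/4 (G = (1/(-2 + 4) + 8)² = (1/2 + 8)² = (½ + 8)² = (17/2)² = 289/4 ≈ 72.250)
x(h, A) = 1/h
(41180 + x(G, 89))/(-22840 + 18809) = (41180 + 1/(289/4))/(-22840 + 18809) = (41180 + 4/289)/(-4031) = (11901024/289)*(-1/4031) = -11901024/1164959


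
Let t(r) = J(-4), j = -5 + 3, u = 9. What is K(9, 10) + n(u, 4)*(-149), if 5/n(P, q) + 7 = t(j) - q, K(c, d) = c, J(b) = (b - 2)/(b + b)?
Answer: 3349/41 ≈ 81.683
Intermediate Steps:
j = -2
J(b) = (-2 + b)/(2*b) (J(b) = (-2 + b)/((2*b)) = (-2 + b)*(1/(2*b)) = (-2 + b)/(2*b))
t(r) = 3/4 (t(r) = (1/2)*(-2 - 4)/(-4) = (1/2)*(-1/4)*(-6) = 3/4)
n(P, q) = 5/(-25/4 - q) (n(P, q) = 5/(-7 + (3/4 - q)) = 5/(-25/4 - q))
K(9, 10) + n(u, 4)*(-149) = 9 - 20/(25 + 4*4)*(-149) = 9 - 20/(25 + 16)*(-149) = 9 - 20/41*(-149) = 9 + 2980/41 = 3349/41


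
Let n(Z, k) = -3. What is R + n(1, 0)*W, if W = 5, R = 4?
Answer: -11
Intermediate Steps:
R + n(1, 0)*W = 4 - 3*5 = 4 - 15 = -11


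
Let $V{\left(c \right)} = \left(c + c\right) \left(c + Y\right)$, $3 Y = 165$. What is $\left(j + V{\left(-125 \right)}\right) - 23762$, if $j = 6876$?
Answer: $614$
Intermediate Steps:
$Y = 55$ ($Y = \frac{1}{3} \cdot 165 = 55$)
$V{\left(c \right)} = 2 c \left(55 + c\right)$ ($V{\left(c \right)} = \left(c + c\right) \left(c + 55\right) = 2 c \left(55 + c\right)$)
$\left(j + V{\left(-125 \right)}\right) - 23762 = \left(6876 + 2 \left(-125\right) \left(55 - 125\right)\right) - 23762 = \left(6876 + 2 \left(-125\right) \left(-70\right)\right) - 23762 = \left(6876 + 17500\right) - 23762 = 24376 - 23762 = 614$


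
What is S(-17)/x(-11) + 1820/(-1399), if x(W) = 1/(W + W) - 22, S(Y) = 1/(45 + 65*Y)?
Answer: -467815611/359612950 ≈ -1.3009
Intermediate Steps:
x(W) = -22 + 1/(2*W) (x(W) = 1/(2*W) - 22 = -22 + 1/(2*W))
S(-17)/x(-11) + 1820/(-1399) = (1/(5*(9 + 13*(-17))))/(-22 + (½)/(-11)) + 1820/(-1399) = (1/(5*(9 - 221)))/(-22 + (½)*(-1/11)) + 1820*(-1/1399) = ((⅕)/(-212))/(-22 - 1/22) - 1820/1399 = ((⅕)*(-1/212))/(-485/22) - 1820/1399 = -1/1060*(-22/485) - 1820/1399 = 11/257050 - 1820/1399 = -467815611/359612950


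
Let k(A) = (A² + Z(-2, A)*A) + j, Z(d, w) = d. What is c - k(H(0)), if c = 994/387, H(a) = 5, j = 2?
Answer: -5585/387 ≈ -14.432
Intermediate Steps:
c = 994/387 (c = 994*(1/387) = 994/387 ≈ 2.5685)
k(A) = 2 + A² - 2*A (k(A) = (A² - 2*A) + 2 = 2 + A² - 2*A)
c - k(H(0)) = 994/387 - (2 + 5² - 2*5) = 994/387 - (2 + 25 - 10) = 994/387 - 1*17 = 994/387 - 17 = -5585/387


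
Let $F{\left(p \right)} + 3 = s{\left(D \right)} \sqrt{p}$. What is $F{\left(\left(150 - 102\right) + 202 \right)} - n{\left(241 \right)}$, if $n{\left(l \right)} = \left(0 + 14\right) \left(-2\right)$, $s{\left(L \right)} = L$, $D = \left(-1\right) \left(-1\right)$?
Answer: $25 + 5 \sqrt{10} \approx 40.811$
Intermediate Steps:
$D = 1$
$F{\left(p \right)} = -3 + \sqrt{p}$ ($F{\left(p \right)} = -3 + 1 \sqrt{p} = -3 + \sqrt{p}$)
$n{\left(l \right)} = -28$ ($n{\left(l \right)} = 14 \left(-2\right) = -28$)
$F{\left(\left(150 - 102\right) + 202 \right)} - n{\left(241 \right)} = \left(-3 + \sqrt{\left(150 - 102\right) + 202}\right) - -28 = \left(-3 + \sqrt{48 + 202}\right) + 28 = \left(-3 + \sqrt{250}\right) + 28 = \left(-3 + 5 \sqrt{10}\right) + 28 = 25 + 5 \sqrt{10}$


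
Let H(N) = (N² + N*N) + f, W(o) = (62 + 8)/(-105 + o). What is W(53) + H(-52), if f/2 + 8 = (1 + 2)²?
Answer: 140625/26 ≈ 5408.7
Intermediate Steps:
W(o) = 70/(-105 + o)
f = 2 (f = -16 + 2*(1 + 2)² = -16 + 2*3² = -16 + 2*9 = -16 + 18 = 2)
H(N) = 2 + 2*N² (H(N) = (N² + N*N) + 2 = (N² + N²) + 2 = 2*N² + 2 = 2 + 2*N²)
W(53) + H(-52) = 70/(-105 + 53) + (2 + 2*(-52)²) = 70/(-52) + (2 + 2*2704) = 70*(-1/52) + (2 + 5408) = -35/26 + 5410 = 140625/26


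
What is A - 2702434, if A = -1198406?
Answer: -3900840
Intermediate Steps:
A - 2702434 = -1198406 - 2702434 = -3900840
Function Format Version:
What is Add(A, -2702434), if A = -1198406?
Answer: -3900840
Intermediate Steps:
Add(A, -2702434) = Add(-1198406, -2702434) = -3900840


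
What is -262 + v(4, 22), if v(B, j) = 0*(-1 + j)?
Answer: -262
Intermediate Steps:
v(B, j) = 0
-262 + v(4, 22) = -262 + 0 = -262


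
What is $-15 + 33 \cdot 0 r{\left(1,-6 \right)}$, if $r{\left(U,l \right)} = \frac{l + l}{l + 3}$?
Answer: $-15$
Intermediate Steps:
$r{\left(U,l \right)} = \frac{2 l}{3 + l}$
$-15 + 33 \cdot 0 r{\left(1,-6 \right)} = -15 + 33 \cdot 0 \cdot 2 \left(-6\right) \frac{1}{3 - 6} = -15 + 0 \cdot 2 \left(-6\right) \frac{1}{-3} = -15 + 0 \cdot 2 \left(-6\right) \left(- \frac{1}{3}\right) = -15 + 0 \cdot 4 = -15 + 0 = -15$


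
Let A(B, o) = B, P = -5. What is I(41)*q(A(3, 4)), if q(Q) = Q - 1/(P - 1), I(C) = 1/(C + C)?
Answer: 19/492 ≈ 0.038618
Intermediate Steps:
I(C) = 1/(2*C)
q(Q) = ⅙ + Q (q(Q) = Q - 1/(-5 - 1) = Q - 1/(-6) = Q - 1*(-⅙) = Q + ⅙ = ⅙ + Q)
I(41)*q(A(3, 4)) = ((½)/41)*(⅙ + 3) = ((½)*(1/41))*(19/6) = (1/82)*(19/6) = 19/492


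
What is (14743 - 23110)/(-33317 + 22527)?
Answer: 8367/10790 ≈ 0.77544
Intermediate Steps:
(14743 - 23110)/(-33317 + 22527) = -8367/(-10790) = -8367*(-1/10790) = 8367/10790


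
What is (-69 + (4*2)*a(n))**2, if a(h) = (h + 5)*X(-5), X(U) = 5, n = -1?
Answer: 8281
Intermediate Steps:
a(h) = 25 + 5*h (a(h) = (h + 5)*5 = (5 + h)*5 = 25 + 5*h)
(-69 + (4*2)*a(n))**2 = (-69 + (4*2)*(25 + 5*(-1)))**2 = (-69 + 8*(25 - 5))**2 = (-69 + 8*20)**2 = (-69 + 160)**2 = 91**2 = 8281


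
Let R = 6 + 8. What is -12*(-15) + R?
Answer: 194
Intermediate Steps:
R = 14
-12*(-15) + R = -12*(-15) + 14 = 180 + 14 = 194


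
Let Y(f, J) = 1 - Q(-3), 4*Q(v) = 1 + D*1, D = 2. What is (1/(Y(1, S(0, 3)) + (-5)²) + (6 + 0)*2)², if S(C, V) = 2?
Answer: 1478656/10201 ≈ 144.95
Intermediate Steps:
Q(v) = ¾ (Q(v) = (1 + 2*1)/4 = (1 + 2)/4 = (¼)*3 = ¾)
Y(f, J) = ¼ (Y(f, J) = 1 - 1*¾ = 1 - ¾ = ¼)
(1/(Y(1, S(0, 3)) + (-5)²) + (6 + 0)*2)² = (1/(¼ + (-5)²) + (6 + 0)*2)² = (1/(¼ + 25) + 6*2)² = (1/(101/4) + 12)² = (4/101 + 12)² = (1216/101)² = 1478656/10201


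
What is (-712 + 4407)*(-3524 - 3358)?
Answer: -25428990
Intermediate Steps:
(-712 + 4407)*(-3524 - 3358) = 3695*(-6882) = -25428990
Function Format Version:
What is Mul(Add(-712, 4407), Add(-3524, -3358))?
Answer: -25428990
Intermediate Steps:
Mul(Add(-712, 4407), Add(-3524, -3358)) = Mul(3695, -6882) = -25428990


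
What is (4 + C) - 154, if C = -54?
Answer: -204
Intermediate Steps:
(4 + C) - 154 = (4 - 54) - 154 = -50 - 154 = -204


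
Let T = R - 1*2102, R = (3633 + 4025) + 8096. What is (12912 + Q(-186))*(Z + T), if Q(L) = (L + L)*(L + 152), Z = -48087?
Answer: -880158600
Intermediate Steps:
R = 15754 (R = 7658 + 8096 = 15754)
Q(L) = 2*L*(152 + L) (Q(L) = (2*L)*(152 + L) = 2*L*(152 + L))
T = 13652 (T = 15754 - 1*2102 = 15754 - 2102 = 13652)
(12912 + Q(-186))*(Z + T) = (12912 + 2*(-186)*(152 - 186))*(-48087 + 13652) = (12912 + 2*(-186)*(-34))*(-34435) = (12912 + 12648)*(-34435) = 25560*(-34435) = -880158600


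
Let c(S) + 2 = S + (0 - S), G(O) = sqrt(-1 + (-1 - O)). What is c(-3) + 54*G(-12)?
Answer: -2 + 54*sqrt(10) ≈ 168.76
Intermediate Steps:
G(O) = sqrt(-2 - O)
c(S) = -2 (c(S) = -2 + (S + (0 - S)) = -2 + (S - S) = -2 + 0 = -2)
c(-3) + 54*G(-12) = -2 + 54*sqrt(-2 - 1*(-12)) = -2 + 54*sqrt(-2 + 12) = -2 + 54*sqrt(10)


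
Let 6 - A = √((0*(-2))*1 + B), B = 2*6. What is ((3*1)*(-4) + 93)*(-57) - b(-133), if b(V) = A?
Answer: -4623 + 2*√3 ≈ -4619.5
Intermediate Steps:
B = 12
A = 6 - 2*√3 (A = 6 - √((0*(-2))*1 + 12) = 6 - √(0*1 + 12) = 6 - √(0 + 12) = 6 - √12 = 6 - 2*√3 ≈ 2.5359)
b(V) = 6 - 2*√3
((3*1)*(-4) + 93)*(-57) - b(-133) = ((3*1)*(-4) + 93)*(-57) - (6 - 2*√3) = (3*(-4) + 93)*(-57) + (-6 + 2*√3) = (-12 + 93)*(-57) + (-6 + 2*√3) = 81*(-57) + (-6 + 2*√3) = -4617 + (-6 + 2*√3) = -4623 + 2*√3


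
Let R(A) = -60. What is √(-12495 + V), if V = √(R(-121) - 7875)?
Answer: √(-12495 + 23*I*√15) ≈ 0.3984 + 111.78*I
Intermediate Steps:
V = 23*I*√15 (V = √(-60 - 7875) = √(-7935) = 23*I*√15 ≈ 89.079*I)
√(-12495 + V) = √(-12495 + 23*I*√15)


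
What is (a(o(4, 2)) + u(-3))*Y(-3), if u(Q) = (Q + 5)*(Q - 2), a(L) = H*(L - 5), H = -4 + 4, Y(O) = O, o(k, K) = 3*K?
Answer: 30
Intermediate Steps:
H = 0
a(L) = 0 (a(L) = 0*(L - 5) = 0*(-5 + L) = 0)
u(Q) = (-2 + Q)*(5 + Q) (u(Q) = (5 + Q)*(-2 + Q) = (-2 + Q)*(5 + Q))
(a(o(4, 2)) + u(-3))*Y(-3) = (0 + (-10 + (-3)**2 + 3*(-3)))*(-3) = (0 + (-10 + 9 - 9))*(-3) = (0 - 10)*(-3) = -10*(-3) = 30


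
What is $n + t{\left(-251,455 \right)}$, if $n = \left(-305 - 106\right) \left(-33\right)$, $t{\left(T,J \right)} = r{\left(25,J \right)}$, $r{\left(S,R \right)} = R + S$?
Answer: $14043$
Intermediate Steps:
$t{\left(T,J \right)} = 25 + J$ ($t{\left(T,J \right)} = J + 25 = 25 + J$)
$n = 13563$ ($n = \left(-411\right) \left(-33\right) = 13563$)
$n + t{\left(-251,455 \right)} = 13563 + \left(25 + 455\right) = 13563 + 480 = 14043$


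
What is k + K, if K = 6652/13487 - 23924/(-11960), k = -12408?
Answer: -500266065813/40326130 ≈ -12406.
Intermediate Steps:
K = 100555227/40326130 (K = 6652*(1/13487) - 23924*(-1/11960) = 6652/13487 + 5981/2990 = 100555227/40326130 ≈ 2.4935)
k + K = -12408 + 100555227/40326130 = -500266065813/40326130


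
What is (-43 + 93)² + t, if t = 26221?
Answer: 28721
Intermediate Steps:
(-43 + 93)² + t = (-43 + 93)² + 26221 = 50² + 26221 = 2500 + 26221 = 28721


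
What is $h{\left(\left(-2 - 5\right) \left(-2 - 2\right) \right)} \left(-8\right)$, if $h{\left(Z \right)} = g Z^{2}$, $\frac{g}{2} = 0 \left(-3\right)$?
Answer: $0$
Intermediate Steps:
$g = 0$ ($g = 2 \cdot 0 \left(-3\right) = 2 \cdot 0 = 0$)
$h{\left(Z \right)} = 0$ ($h{\left(Z \right)} = 0 Z^{2} = 0$)
$h{\left(\left(-2 - 5\right) \left(-2 - 2\right) \right)} \left(-8\right) = 0 \left(-8\right) = 0$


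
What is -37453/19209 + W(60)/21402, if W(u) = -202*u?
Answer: -57465677/22839501 ≈ -2.5161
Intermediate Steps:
-37453/19209 + W(60)/21402 = -37453/19209 - 202*60/21402 = -37453*1/19209 - 12120*1/21402 = -37453/19209 - 2020/3567 = -57465677/22839501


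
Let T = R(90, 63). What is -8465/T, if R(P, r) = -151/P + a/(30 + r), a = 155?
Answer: 761850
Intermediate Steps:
R(P, r) = -151/P + 155/(30 + r)
T = -1/90 (T = (-4530 - 151*63 + 155*90)/(90*(30 + 63)) = (1/90)*(-4530 - 9513 + 13950)/93 = (1/90)*(1/93)*(-93) = -1/90 ≈ -0.011111)
-8465/T = -8465/(-1/90) = -8465*(-90) = 761850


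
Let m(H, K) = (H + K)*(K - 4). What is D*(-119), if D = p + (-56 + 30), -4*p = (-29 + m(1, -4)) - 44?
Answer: 6545/4 ≈ 1636.3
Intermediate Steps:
m(H, K) = (-4 + K)*(H + K) (m(H, K) = (H + K)*(-4 + K) = (-4 + K)*(H + K))
p = 49/4 (p = -((-29 + ((-4)**2 - 4*1 - 4*(-4) + 1*(-4))) - 44)/4 = -((-29 + (16 - 4 + 16 - 4)) - 44)/4 = -((-29 + 24) - 44)/4 = -(-5 - 44)/4 = -1/4*(-49) = 49/4 ≈ 12.250)
D = -55/4 (D = 49/4 + (-56 + 30) = 49/4 - 26 = -55/4 ≈ -13.750)
D*(-119) = -55/4*(-119) = 6545/4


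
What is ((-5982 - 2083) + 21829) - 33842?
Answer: -20078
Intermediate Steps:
((-5982 - 2083) + 21829) - 33842 = (-8065 + 21829) - 33842 = 13764 - 33842 = -20078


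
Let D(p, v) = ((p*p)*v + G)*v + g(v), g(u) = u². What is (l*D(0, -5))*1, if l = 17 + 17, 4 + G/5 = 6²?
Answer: -26350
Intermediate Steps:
G = 160 (G = -20 + 5*6² = -20 + 5*36 = -20 + 180 = 160)
l = 34
D(p, v) = v² + v*(160 + v*p²) (D(p, v) = ((p*p)*v + 160)*v + v² = (p²*v + 160)*v + v² = (v*p² + 160)*v + v² = (160 + v*p²)*v + v² = v*(160 + v*p²) + v² = v² + v*(160 + v*p²))
(l*D(0, -5))*1 = (34*(-5*(160 - 5 - 5*0²)))*1 = (34*(-5*(160 - 5 - 5*0)))*1 = (34*(-5*(160 - 5 + 0)))*1 = (34*(-5*155))*1 = (34*(-775))*1 = -26350*1 = -26350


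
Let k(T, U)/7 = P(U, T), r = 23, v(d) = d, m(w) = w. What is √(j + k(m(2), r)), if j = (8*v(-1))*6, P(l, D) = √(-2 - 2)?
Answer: 1 + 7*I ≈ 1.0 + 7.0*I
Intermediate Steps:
P(l, D) = 2*I (P(l, D) = √(-4) = 2*I)
k(T, U) = 14*I (k(T, U) = 7*(2*I) = 14*I)
j = -48 (j = (8*(-1))*6 = -8*6 = -48)
√(j + k(m(2), r)) = √(-48 + 14*I) = 1 + 7*I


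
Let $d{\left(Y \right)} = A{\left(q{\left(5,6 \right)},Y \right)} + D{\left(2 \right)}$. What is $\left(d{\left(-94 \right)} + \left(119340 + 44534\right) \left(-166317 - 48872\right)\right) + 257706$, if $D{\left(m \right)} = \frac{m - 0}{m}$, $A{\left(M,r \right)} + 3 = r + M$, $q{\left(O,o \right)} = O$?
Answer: $-35263624571$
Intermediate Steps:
$A{\left(M,r \right)} = -3 + M + r$ ($A{\left(M,r \right)} = -3 + \left(r + M\right) = -3 + \left(M + r\right) = -3 + M + r$)
$D{\left(m \right)} = 1$ ($D{\left(m \right)} = \frac{m + 0}{m} = \frac{m}{m} = 1$)
$d{\left(Y \right)} = 3 + Y$ ($d{\left(Y \right)} = \left(-3 + 5 + Y\right) + 1 = \left(2 + Y\right) + 1 = 3 + Y$)
$\left(d{\left(-94 \right)} + \left(119340 + 44534\right) \left(-166317 - 48872\right)\right) + 257706 = \left(\left(3 - 94\right) + \left(119340 + 44534\right) \left(-166317 - 48872\right)\right) + 257706 = \left(-91 + 163874 \left(-215189\right)\right) + 257706 = \left(-91 - 35263882186\right) + 257706 = -35263882277 + 257706 = -35263624571$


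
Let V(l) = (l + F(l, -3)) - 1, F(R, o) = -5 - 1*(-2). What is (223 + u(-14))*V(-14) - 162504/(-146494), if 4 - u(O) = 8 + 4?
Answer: -283384638/73247 ≈ -3868.9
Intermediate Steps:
u(O) = -8 (u(O) = 4 - (8 + 4) = 4 - 1*12 = 4 - 12 = -8)
F(R, o) = -3 (F(R, o) = -5 + 2 = -3)
V(l) = -4 + l (V(l) = (l - 3) - 1 = (-3 + l) - 1 = -4 + l)
(223 + u(-14))*V(-14) - 162504/(-146494) = (223 - 8)*(-4 - 14) - 162504/(-146494) = 215*(-18) - 162504*(-1/146494) = -3870 + 81252/73247 = -283384638/73247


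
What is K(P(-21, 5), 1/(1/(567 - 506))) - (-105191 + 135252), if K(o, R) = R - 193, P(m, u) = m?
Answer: -30193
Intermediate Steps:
K(o, R) = -193 + R
K(P(-21, 5), 1/(1/(567 - 506))) - (-105191 + 135252) = (-193 + 1/(1/(567 - 506))) - (-105191 + 135252) = (-193 + 1/(1/61)) - 1*30061 = (-193 + 1/(1/61)) - 30061 = (-193 + 61) - 30061 = -132 - 30061 = -30193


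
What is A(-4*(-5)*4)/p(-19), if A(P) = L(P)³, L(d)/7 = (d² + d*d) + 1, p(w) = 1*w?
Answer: -719491740531543/19 ≈ -3.7868e+13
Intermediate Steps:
p(w) = w
L(d) = 7 + 14*d² (L(d) = 7*((d² + d*d) + 1) = 7*((d² + d²) + 1) = 7*(2*d² + 1) = 7*(1 + 2*d²) = 7 + 14*d²)
A(P) = (7 + 14*P²)³
A(-4*(-5)*4)/p(-19) = (343*(1 + 2*(-4*(-5)*4)²)³)/(-19) = (343*(1 + 2*(20*4)²)³)*(-1/19) = (343*(1 + 2*80²)³)*(-1/19) = (343*(1 + 2*6400)³)*(-1/19) = (343*(1 + 12800)³)*(-1/19) = (343*12801³)*(-1/19) = (343*2097643558401)*(-1/19) = 719491740531543*(-1/19) = -719491740531543/19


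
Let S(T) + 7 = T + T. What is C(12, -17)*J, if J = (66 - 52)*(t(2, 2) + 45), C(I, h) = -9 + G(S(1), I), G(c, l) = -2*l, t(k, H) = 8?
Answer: -24486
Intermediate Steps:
S(T) = -7 + 2*T (S(T) = -7 + (T + T) = -7 + 2*T)
C(I, h) = -9 - 2*I
J = 742 (J = (66 - 52)*(8 + 45) = 14*53 = 742)
C(12, -17)*J = (-9 - 2*12)*742 = (-9 - 24)*742 = -33*742 = -24486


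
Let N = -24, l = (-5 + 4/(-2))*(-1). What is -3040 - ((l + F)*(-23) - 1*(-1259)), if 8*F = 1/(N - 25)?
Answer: -1622119/392 ≈ -4138.1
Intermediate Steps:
l = 7 (l = (-5 + 4*(-½))*(-1) = (-5 - 2)*(-1) = -7*(-1) = 7)
F = -1/392 (F = 1/(8*(-24 - 25)) = (⅛)/(-49) = (⅛)*(-1/49) = -1/392 ≈ -0.0025510)
-3040 - ((l + F)*(-23) - 1*(-1259)) = -3040 - ((7 - 1/392)*(-23) - 1*(-1259)) = -3040 - ((2743/392)*(-23) + 1259) = -3040 - (-63089/392 + 1259) = -3040 - 1*430439/392 = -3040 - 430439/392 = -1622119/392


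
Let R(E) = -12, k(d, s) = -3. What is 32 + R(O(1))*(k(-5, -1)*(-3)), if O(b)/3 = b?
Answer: -76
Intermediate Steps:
O(b) = 3*b
32 + R(O(1))*(k(-5, -1)*(-3)) = 32 - (-36)*(-3) = 32 - 12*9 = 32 - 108 = -76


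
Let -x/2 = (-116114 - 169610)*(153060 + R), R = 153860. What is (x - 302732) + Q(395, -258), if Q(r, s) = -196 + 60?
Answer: 175388517292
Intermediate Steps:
Q(r, s) = -136
x = 175388820160 (x = -2*(-116114 - 169610)*(153060 + 153860) = -(-571448)*306920 = -2*(-87694410080) = 175388820160)
(x - 302732) + Q(395, -258) = (175388820160 - 302732) - 136 = 175388517428 - 136 = 175388517292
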